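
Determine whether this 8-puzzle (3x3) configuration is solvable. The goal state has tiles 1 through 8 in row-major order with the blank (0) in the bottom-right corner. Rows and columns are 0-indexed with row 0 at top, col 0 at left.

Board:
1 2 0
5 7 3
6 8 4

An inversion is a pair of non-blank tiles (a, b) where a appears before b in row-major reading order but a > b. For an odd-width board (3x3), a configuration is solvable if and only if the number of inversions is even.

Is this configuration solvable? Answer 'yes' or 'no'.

Answer: no

Derivation:
Inversions (pairs i<j in row-major order where tile[i] > tile[j] > 0): 7
7 is odd, so the puzzle is not solvable.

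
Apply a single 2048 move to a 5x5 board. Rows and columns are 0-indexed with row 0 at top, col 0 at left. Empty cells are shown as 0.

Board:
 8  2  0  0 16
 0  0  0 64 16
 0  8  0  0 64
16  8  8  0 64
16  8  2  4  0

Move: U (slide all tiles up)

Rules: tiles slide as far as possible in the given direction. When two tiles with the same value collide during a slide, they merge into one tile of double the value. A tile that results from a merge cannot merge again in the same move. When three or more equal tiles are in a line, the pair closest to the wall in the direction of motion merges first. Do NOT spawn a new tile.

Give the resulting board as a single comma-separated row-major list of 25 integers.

Answer: 8, 2, 8, 64, 32, 32, 16, 2, 4, 128, 0, 8, 0, 0, 0, 0, 0, 0, 0, 0, 0, 0, 0, 0, 0

Derivation:
Slide up:
col 0: [8, 0, 0, 16, 16] -> [8, 32, 0, 0, 0]
col 1: [2, 0, 8, 8, 8] -> [2, 16, 8, 0, 0]
col 2: [0, 0, 0, 8, 2] -> [8, 2, 0, 0, 0]
col 3: [0, 64, 0, 0, 4] -> [64, 4, 0, 0, 0]
col 4: [16, 16, 64, 64, 0] -> [32, 128, 0, 0, 0]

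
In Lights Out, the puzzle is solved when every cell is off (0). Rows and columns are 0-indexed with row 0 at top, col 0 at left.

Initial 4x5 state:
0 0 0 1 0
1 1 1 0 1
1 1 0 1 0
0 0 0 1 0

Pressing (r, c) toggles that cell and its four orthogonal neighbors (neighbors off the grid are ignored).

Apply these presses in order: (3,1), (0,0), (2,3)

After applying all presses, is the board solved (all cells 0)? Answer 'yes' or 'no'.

After press 1 at (3,1):
0 0 0 1 0
1 1 1 0 1
1 0 0 1 0
1 1 1 1 0

After press 2 at (0,0):
1 1 0 1 0
0 1 1 0 1
1 0 0 1 0
1 1 1 1 0

After press 3 at (2,3):
1 1 0 1 0
0 1 1 1 1
1 0 1 0 1
1 1 1 0 0

Lights still on: 13

Answer: no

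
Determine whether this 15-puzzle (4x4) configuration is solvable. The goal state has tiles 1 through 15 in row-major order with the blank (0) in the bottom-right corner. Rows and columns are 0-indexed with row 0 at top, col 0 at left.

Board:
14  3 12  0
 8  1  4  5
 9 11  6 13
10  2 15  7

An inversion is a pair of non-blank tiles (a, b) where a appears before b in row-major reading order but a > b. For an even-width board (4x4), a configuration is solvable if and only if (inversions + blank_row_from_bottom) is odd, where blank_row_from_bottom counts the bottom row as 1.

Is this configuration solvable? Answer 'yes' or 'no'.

Answer: yes

Derivation:
Inversions: 47
Blank is in row 0 (0-indexed from top), which is row 4 counting from the bottom (bottom = 1).
47 + 4 = 51, which is odd, so the puzzle is solvable.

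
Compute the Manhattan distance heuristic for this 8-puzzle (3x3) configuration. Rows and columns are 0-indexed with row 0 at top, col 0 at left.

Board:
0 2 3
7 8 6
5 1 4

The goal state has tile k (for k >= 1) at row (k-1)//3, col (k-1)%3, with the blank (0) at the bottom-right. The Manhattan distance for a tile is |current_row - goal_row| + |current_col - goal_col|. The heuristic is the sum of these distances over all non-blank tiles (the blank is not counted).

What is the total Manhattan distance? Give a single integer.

Tile 2: (0,1)->(0,1) = 0
Tile 3: (0,2)->(0,2) = 0
Tile 7: (1,0)->(2,0) = 1
Tile 8: (1,1)->(2,1) = 1
Tile 6: (1,2)->(1,2) = 0
Tile 5: (2,0)->(1,1) = 2
Tile 1: (2,1)->(0,0) = 3
Tile 4: (2,2)->(1,0) = 3
Sum: 0 + 0 + 1 + 1 + 0 + 2 + 3 + 3 = 10

Answer: 10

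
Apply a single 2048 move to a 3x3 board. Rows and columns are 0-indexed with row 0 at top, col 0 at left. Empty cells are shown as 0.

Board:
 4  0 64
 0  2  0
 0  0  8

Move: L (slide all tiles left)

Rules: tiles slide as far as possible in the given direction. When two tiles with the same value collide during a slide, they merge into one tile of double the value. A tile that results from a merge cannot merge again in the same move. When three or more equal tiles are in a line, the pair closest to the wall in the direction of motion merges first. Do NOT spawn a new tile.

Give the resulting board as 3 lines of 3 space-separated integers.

Answer:  4 64  0
 2  0  0
 8  0  0

Derivation:
Slide left:
row 0: [4, 0, 64] -> [4, 64, 0]
row 1: [0, 2, 0] -> [2, 0, 0]
row 2: [0, 0, 8] -> [8, 0, 0]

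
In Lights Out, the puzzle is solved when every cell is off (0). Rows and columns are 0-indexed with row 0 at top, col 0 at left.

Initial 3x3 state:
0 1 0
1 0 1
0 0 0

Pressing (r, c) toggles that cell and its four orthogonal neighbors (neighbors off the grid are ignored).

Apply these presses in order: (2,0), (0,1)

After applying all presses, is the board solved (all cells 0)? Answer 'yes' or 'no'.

After press 1 at (2,0):
0 1 0
0 0 1
1 1 0

After press 2 at (0,1):
1 0 1
0 1 1
1 1 0

Lights still on: 6

Answer: no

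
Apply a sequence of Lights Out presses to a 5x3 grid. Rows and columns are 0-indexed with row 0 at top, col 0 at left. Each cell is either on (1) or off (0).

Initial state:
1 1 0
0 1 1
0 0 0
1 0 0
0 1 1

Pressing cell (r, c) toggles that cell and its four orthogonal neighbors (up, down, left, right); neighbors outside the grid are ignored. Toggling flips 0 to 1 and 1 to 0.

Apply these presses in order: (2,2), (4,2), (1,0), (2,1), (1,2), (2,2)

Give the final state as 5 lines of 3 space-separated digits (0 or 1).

After press 1 at (2,2):
1 1 0
0 1 0
0 1 1
1 0 1
0 1 1

After press 2 at (4,2):
1 1 0
0 1 0
0 1 1
1 0 0
0 0 0

After press 3 at (1,0):
0 1 0
1 0 0
1 1 1
1 0 0
0 0 0

After press 4 at (2,1):
0 1 0
1 1 0
0 0 0
1 1 0
0 0 0

After press 5 at (1,2):
0 1 1
1 0 1
0 0 1
1 1 0
0 0 0

After press 6 at (2,2):
0 1 1
1 0 0
0 1 0
1 1 1
0 0 0

Answer: 0 1 1
1 0 0
0 1 0
1 1 1
0 0 0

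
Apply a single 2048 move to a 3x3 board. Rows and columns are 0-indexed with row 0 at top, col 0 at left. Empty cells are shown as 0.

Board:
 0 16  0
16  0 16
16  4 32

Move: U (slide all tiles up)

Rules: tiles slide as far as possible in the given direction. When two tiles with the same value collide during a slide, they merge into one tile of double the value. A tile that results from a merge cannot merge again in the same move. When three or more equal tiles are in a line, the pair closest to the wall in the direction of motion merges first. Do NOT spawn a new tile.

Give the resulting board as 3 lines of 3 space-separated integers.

Answer: 32 16 16
 0  4 32
 0  0  0

Derivation:
Slide up:
col 0: [0, 16, 16] -> [32, 0, 0]
col 1: [16, 0, 4] -> [16, 4, 0]
col 2: [0, 16, 32] -> [16, 32, 0]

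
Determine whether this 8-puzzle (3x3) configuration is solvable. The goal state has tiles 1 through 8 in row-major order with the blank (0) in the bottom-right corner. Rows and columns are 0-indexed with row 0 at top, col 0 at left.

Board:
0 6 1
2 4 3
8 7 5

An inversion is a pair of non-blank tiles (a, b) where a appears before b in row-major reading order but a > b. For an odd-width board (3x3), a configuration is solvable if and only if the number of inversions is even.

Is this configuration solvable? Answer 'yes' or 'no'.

Answer: no

Derivation:
Inversions (pairs i<j in row-major order where tile[i] > tile[j] > 0): 9
9 is odd, so the puzzle is not solvable.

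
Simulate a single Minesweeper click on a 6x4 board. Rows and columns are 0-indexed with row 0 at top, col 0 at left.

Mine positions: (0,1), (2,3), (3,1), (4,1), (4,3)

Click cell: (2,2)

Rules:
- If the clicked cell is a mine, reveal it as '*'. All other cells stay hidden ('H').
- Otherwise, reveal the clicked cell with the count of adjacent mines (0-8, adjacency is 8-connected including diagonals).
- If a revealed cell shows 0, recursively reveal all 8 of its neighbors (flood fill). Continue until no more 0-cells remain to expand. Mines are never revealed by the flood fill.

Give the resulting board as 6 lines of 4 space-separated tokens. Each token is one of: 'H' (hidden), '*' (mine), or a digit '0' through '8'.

H H H H
H H H H
H H 2 H
H H H H
H H H H
H H H H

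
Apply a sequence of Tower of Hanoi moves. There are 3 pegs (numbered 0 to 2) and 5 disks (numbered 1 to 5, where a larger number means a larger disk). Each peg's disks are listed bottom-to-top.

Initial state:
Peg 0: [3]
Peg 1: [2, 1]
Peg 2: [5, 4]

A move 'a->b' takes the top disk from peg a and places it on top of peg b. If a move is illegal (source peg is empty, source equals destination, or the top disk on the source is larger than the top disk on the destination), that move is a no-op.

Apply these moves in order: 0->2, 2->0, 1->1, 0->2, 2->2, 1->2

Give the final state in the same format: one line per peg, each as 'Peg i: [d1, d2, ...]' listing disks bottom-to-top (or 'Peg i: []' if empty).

After move 1 (0->2):
Peg 0: []
Peg 1: [2, 1]
Peg 2: [5, 4, 3]

After move 2 (2->0):
Peg 0: [3]
Peg 1: [2, 1]
Peg 2: [5, 4]

After move 3 (1->1):
Peg 0: [3]
Peg 1: [2, 1]
Peg 2: [5, 4]

After move 4 (0->2):
Peg 0: []
Peg 1: [2, 1]
Peg 2: [5, 4, 3]

After move 5 (2->2):
Peg 0: []
Peg 1: [2, 1]
Peg 2: [5, 4, 3]

After move 6 (1->2):
Peg 0: []
Peg 1: [2]
Peg 2: [5, 4, 3, 1]

Answer: Peg 0: []
Peg 1: [2]
Peg 2: [5, 4, 3, 1]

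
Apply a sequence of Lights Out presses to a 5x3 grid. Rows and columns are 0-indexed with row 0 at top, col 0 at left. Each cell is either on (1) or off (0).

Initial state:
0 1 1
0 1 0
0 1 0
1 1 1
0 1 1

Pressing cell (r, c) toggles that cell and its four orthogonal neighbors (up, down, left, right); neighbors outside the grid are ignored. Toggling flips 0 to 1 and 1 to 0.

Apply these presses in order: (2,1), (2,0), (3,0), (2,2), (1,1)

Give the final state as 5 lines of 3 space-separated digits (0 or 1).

After press 1 at (2,1):
0 1 1
0 0 0
1 0 1
1 0 1
0 1 1

After press 2 at (2,0):
0 1 1
1 0 0
0 1 1
0 0 1
0 1 1

After press 3 at (3,0):
0 1 1
1 0 0
1 1 1
1 1 1
1 1 1

After press 4 at (2,2):
0 1 1
1 0 1
1 0 0
1 1 0
1 1 1

After press 5 at (1,1):
0 0 1
0 1 0
1 1 0
1 1 0
1 1 1

Answer: 0 0 1
0 1 0
1 1 0
1 1 0
1 1 1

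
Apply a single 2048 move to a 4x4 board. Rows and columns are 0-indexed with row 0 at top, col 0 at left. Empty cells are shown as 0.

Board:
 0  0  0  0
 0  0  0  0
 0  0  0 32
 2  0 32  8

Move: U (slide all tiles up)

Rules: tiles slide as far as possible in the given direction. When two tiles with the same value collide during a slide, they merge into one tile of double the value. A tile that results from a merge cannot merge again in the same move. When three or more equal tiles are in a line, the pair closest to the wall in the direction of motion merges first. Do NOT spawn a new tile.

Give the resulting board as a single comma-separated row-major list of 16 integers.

Slide up:
col 0: [0, 0, 0, 2] -> [2, 0, 0, 0]
col 1: [0, 0, 0, 0] -> [0, 0, 0, 0]
col 2: [0, 0, 0, 32] -> [32, 0, 0, 0]
col 3: [0, 0, 32, 8] -> [32, 8, 0, 0]

Answer: 2, 0, 32, 32, 0, 0, 0, 8, 0, 0, 0, 0, 0, 0, 0, 0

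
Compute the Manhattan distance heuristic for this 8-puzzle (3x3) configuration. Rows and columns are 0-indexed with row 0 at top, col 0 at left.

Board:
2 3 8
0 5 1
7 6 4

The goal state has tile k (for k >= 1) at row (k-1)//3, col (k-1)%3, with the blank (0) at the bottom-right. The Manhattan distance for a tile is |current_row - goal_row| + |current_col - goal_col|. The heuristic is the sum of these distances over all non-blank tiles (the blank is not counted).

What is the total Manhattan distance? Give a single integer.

Answer: 13

Derivation:
Tile 2: (0,0)->(0,1) = 1
Tile 3: (0,1)->(0,2) = 1
Tile 8: (0,2)->(2,1) = 3
Tile 5: (1,1)->(1,1) = 0
Tile 1: (1,2)->(0,0) = 3
Tile 7: (2,0)->(2,0) = 0
Tile 6: (2,1)->(1,2) = 2
Tile 4: (2,2)->(1,0) = 3
Sum: 1 + 1 + 3 + 0 + 3 + 0 + 2 + 3 = 13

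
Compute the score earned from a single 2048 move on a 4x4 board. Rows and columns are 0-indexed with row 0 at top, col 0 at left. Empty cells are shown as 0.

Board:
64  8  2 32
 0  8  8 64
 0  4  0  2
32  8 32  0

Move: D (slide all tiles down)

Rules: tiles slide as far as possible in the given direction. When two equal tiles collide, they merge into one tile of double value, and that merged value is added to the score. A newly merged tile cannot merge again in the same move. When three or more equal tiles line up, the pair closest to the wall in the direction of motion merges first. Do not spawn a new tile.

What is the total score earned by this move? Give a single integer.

Answer: 16

Derivation:
Slide down:
col 0: [64, 0, 0, 32] -> [0, 0, 64, 32]  score +0 (running 0)
col 1: [8, 8, 4, 8] -> [0, 16, 4, 8]  score +16 (running 16)
col 2: [2, 8, 0, 32] -> [0, 2, 8, 32]  score +0 (running 16)
col 3: [32, 64, 2, 0] -> [0, 32, 64, 2]  score +0 (running 16)
Board after move:
 0  0  0  0
 0 16  2 32
64  4  8 64
32  8 32  2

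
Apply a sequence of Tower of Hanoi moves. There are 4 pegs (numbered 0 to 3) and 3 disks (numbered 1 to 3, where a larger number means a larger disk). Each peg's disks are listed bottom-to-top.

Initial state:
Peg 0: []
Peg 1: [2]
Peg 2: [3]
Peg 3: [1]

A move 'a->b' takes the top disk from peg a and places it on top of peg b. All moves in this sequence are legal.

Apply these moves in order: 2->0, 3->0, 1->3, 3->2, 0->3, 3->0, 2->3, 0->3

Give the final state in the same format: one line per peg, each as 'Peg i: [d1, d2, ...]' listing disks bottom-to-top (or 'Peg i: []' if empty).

Answer: Peg 0: [3]
Peg 1: []
Peg 2: []
Peg 3: [2, 1]

Derivation:
After move 1 (2->0):
Peg 0: [3]
Peg 1: [2]
Peg 2: []
Peg 3: [1]

After move 2 (3->0):
Peg 0: [3, 1]
Peg 1: [2]
Peg 2: []
Peg 3: []

After move 3 (1->3):
Peg 0: [3, 1]
Peg 1: []
Peg 2: []
Peg 3: [2]

After move 4 (3->2):
Peg 0: [3, 1]
Peg 1: []
Peg 2: [2]
Peg 3: []

After move 5 (0->3):
Peg 0: [3]
Peg 1: []
Peg 2: [2]
Peg 3: [1]

After move 6 (3->0):
Peg 0: [3, 1]
Peg 1: []
Peg 2: [2]
Peg 3: []

After move 7 (2->3):
Peg 0: [3, 1]
Peg 1: []
Peg 2: []
Peg 3: [2]

After move 8 (0->3):
Peg 0: [3]
Peg 1: []
Peg 2: []
Peg 3: [2, 1]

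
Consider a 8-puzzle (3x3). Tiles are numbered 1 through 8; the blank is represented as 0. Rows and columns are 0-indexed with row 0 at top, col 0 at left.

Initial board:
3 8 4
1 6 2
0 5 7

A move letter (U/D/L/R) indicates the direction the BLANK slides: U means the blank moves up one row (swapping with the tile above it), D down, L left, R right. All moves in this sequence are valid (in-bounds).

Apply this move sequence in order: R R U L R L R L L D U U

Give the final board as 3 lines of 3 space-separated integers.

Answer: 0 8 4
3 1 6
5 7 2

Derivation:
After move 1 (R):
3 8 4
1 6 2
5 0 7

After move 2 (R):
3 8 4
1 6 2
5 7 0

After move 3 (U):
3 8 4
1 6 0
5 7 2

After move 4 (L):
3 8 4
1 0 6
5 7 2

After move 5 (R):
3 8 4
1 6 0
5 7 2

After move 6 (L):
3 8 4
1 0 6
5 7 2

After move 7 (R):
3 8 4
1 6 0
5 7 2

After move 8 (L):
3 8 4
1 0 6
5 7 2

After move 9 (L):
3 8 4
0 1 6
5 7 2

After move 10 (D):
3 8 4
5 1 6
0 7 2

After move 11 (U):
3 8 4
0 1 6
5 7 2

After move 12 (U):
0 8 4
3 1 6
5 7 2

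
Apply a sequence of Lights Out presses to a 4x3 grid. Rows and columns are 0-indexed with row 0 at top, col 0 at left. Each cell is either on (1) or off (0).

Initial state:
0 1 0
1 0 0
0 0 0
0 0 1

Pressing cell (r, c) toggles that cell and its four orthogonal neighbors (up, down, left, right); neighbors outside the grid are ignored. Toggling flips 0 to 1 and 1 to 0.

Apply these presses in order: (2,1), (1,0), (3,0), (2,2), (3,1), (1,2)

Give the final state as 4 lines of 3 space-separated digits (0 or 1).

Answer: 1 1 1
0 1 0
1 1 1
0 1 1

Derivation:
After press 1 at (2,1):
0 1 0
1 1 0
1 1 1
0 1 1

After press 2 at (1,0):
1 1 0
0 0 0
0 1 1
0 1 1

After press 3 at (3,0):
1 1 0
0 0 0
1 1 1
1 0 1

After press 4 at (2,2):
1 1 0
0 0 1
1 0 0
1 0 0

After press 5 at (3,1):
1 1 0
0 0 1
1 1 0
0 1 1

After press 6 at (1,2):
1 1 1
0 1 0
1 1 1
0 1 1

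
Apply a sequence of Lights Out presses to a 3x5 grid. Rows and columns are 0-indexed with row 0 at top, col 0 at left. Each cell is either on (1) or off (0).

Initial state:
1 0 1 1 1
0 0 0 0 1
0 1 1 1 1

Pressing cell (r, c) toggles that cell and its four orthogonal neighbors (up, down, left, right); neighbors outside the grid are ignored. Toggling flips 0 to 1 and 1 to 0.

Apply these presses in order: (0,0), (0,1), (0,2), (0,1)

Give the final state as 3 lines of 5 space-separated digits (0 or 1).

After press 1 at (0,0):
0 1 1 1 1
1 0 0 0 1
0 1 1 1 1

After press 2 at (0,1):
1 0 0 1 1
1 1 0 0 1
0 1 1 1 1

After press 3 at (0,2):
1 1 1 0 1
1 1 1 0 1
0 1 1 1 1

After press 4 at (0,1):
0 0 0 0 1
1 0 1 0 1
0 1 1 1 1

Answer: 0 0 0 0 1
1 0 1 0 1
0 1 1 1 1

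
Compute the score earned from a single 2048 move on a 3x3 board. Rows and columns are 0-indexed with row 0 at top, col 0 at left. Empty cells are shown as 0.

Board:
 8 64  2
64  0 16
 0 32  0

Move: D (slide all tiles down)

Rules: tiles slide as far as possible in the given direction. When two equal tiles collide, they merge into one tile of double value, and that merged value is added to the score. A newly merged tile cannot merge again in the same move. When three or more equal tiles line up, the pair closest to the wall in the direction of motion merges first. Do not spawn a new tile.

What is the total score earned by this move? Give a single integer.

Answer: 0

Derivation:
Slide down:
col 0: [8, 64, 0] -> [0, 8, 64]  score +0 (running 0)
col 1: [64, 0, 32] -> [0, 64, 32]  score +0 (running 0)
col 2: [2, 16, 0] -> [0, 2, 16]  score +0 (running 0)
Board after move:
 0  0  0
 8 64  2
64 32 16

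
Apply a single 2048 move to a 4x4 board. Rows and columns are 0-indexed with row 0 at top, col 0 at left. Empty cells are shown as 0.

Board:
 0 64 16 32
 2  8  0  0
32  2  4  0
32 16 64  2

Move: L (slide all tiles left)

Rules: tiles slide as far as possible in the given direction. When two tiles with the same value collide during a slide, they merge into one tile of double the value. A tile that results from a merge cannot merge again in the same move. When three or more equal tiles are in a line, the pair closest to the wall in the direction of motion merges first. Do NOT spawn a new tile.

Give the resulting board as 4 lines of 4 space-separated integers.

Answer: 64 16 32  0
 2  8  0  0
32  2  4  0
32 16 64  2

Derivation:
Slide left:
row 0: [0, 64, 16, 32] -> [64, 16, 32, 0]
row 1: [2, 8, 0, 0] -> [2, 8, 0, 0]
row 2: [32, 2, 4, 0] -> [32, 2, 4, 0]
row 3: [32, 16, 64, 2] -> [32, 16, 64, 2]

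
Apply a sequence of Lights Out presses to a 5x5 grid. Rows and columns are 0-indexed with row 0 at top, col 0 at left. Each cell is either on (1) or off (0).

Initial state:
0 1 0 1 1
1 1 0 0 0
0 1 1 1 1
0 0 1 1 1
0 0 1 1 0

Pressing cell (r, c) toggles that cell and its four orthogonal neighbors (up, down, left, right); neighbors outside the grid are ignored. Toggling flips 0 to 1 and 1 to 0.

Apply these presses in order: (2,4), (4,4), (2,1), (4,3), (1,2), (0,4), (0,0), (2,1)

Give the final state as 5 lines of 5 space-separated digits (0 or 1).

Answer: 1 0 1 0 0
0 0 1 1 0
0 1 0 0 0
0 0 1 0 1
0 0 0 1 0

Derivation:
After press 1 at (2,4):
0 1 0 1 1
1 1 0 0 1
0 1 1 0 0
0 0 1 1 0
0 0 1 1 0

After press 2 at (4,4):
0 1 0 1 1
1 1 0 0 1
0 1 1 0 0
0 0 1 1 1
0 0 1 0 1

After press 3 at (2,1):
0 1 0 1 1
1 0 0 0 1
1 0 0 0 0
0 1 1 1 1
0 0 1 0 1

After press 4 at (4,3):
0 1 0 1 1
1 0 0 0 1
1 0 0 0 0
0 1 1 0 1
0 0 0 1 0

After press 5 at (1,2):
0 1 1 1 1
1 1 1 1 1
1 0 1 0 0
0 1 1 0 1
0 0 0 1 0

After press 6 at (0,4):
0 1 1 0 0
1 1 1 1 0
1 0 1 0 0
0 1 1 0 1
0 0 0 1 0

After press 7 at (0,0):
1 0 1 0 0
0 1 1 1 0
1 0 1 0 0
0 1 1 0 1
0 0 0 1 0

After press 8 at (2,1):
1 0 1 0 0
0 0 1 1 0
0 1 0 0 0
0 0 1 0 1
0 0 0 1 0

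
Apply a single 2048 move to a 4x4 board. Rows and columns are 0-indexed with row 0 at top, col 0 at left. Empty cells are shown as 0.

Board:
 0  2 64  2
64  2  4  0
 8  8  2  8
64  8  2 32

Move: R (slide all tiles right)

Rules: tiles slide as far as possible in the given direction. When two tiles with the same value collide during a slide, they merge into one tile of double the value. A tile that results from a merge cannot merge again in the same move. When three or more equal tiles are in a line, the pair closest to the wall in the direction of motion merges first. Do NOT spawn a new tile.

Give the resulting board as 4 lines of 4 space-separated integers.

Slide right:
row 0: [0, 2, 64, 2] -> [0, 2, 64, 2]
row 1: [64, 2, 4, 0] -> [0, 64, 2, 4]
row 2: [8, 8, 2, 8] -> [0, 16, 2, 8]
row 3: [64, 8, 2, 32] -> [64, 8, 2, 32]

Answer:  0  2 64  2
 0 64  2  4
 0 16  2  8
64  8  2 32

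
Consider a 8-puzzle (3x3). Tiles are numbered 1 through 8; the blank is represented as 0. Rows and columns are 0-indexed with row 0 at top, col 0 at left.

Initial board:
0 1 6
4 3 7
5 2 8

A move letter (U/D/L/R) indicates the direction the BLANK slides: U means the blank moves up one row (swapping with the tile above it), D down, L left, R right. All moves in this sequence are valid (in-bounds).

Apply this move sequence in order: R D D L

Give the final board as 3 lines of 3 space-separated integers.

Answer: 1 3 6
4 2 7
0 5 8

Derivation:
After move 1 (R):
1 0 6
4 3 7
5 2 8

After move 2 (D):
1 3 6
4 0 7
5 2 8

After move 3 (D):
1 3 6
4 2 7
5 0 8

After move 4 (L):
1 3 6
4 2 7
0 5 8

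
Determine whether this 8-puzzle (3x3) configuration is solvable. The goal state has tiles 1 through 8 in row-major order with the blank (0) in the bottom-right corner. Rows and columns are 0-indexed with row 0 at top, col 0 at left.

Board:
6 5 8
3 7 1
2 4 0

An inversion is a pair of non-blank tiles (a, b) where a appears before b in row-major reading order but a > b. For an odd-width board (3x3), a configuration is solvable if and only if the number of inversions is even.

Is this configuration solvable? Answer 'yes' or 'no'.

Inversions (pairs i<j in row-major order where tile[i] > tile[j] > 0): 19
19 is odd, so the puzzle is not solvable.

Answer: no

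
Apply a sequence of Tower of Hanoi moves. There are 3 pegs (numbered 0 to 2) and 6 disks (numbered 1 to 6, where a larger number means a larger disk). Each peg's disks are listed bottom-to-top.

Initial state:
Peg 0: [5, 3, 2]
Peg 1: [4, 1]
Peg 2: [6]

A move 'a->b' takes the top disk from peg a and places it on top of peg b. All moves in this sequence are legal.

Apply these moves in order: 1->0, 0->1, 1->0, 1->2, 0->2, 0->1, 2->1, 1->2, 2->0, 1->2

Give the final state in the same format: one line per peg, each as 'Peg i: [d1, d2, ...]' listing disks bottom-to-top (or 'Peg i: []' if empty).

Answer: Peg 0: [5, 3, 1]
Peg 1: []
Peg 2: [6, 4, 2]

Derivation:
After move 1 (1->0):
Peg 0: [5, 3, 2, 1]
Peg 1: [4]
Peg 2: [6]

After move 2 (0->1):
Peg 0: [5, 3, 2]
Peg 1: [4, 1]
Peg 2: [6]

After move 3 (1->0):
Peg 0: [5, 3, 2, 1]
Peg 1: [4]
Peg 2: [6]

After move 4 (1->2):
Peg 0: [5, 3, 2, 1]
Peg 1: []
Peg 2: [6, 4]

After move 5 (0->2):
Peg 0: [5, 3, 2]
Peg 1: []
Peg 2: [6, 4, 1]

After move 6 (0->1):
Peg 0: [5, 3]
Peg 1: [2]
Peg 2: [6, 4, 1]

After move 7 (2->1):
Peg 0: [5, 3]
Peg 1: [2, 1]
Peg 2: [6, 4]

After move 8 (1->2):
Peg 0: [5, 3]
Peg 1: [2]
Peg 2: [6, 4, 1]

After move 9 (2->0):
Peg 0: [5, 3, 1]
Peg 1: [2]
Peg 2: [6, 4]

After move 10 (1->2):
Peg 0: [5, 3, 1]
Peg 1: []
Peg 2: [6, 4, 2]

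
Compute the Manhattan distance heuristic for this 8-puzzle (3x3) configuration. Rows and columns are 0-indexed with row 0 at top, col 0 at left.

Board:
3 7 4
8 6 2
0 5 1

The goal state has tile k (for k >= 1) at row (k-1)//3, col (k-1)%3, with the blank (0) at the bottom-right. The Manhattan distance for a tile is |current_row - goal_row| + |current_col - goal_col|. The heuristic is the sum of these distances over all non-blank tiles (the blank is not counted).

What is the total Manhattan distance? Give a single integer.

Tile 3: (0,0)->(0,2) = 2
Tile 7: (0,1)->(2,0) = 3
Tile 4: (0,2)->(1,0) = 3
Tile 8: (1,0)->(2,1) = 2
Tile 6: (1,1)->(1,2) = 1
Tile 2: (1,2)->(0,1) = 2
Tile 5: (2,1)->(1,1) = 1
Tile 1: (2,2)->(0,0) = 4
Sum: 2 + 3 + 3 + 2 + 1 + 2 + 1 + 4 = 18

Answer: 18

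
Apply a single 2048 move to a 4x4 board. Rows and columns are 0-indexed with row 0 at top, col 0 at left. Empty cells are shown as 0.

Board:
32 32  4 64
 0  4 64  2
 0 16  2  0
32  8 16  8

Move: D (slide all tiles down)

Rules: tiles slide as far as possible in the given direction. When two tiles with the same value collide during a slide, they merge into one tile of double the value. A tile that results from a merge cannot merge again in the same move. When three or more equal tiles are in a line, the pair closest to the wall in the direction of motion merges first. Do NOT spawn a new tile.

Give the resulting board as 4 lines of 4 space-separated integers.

Answer:  0 32  4  0
 0  4 64 64
 0 16  2  2
64  8 16  8

Derivation:
Slide down:
col 0: [32, 0, 0, 32] -> [0, 0, 0, 64]
col 1: [32, 4, 16, 8] -> [32, 4, 16, 8]
col 2: [4, 64, 2, 16] -> [4, 64, 2, 16]
col 3: [64, 2, 0, 8] -> [0, 64, 2, 8]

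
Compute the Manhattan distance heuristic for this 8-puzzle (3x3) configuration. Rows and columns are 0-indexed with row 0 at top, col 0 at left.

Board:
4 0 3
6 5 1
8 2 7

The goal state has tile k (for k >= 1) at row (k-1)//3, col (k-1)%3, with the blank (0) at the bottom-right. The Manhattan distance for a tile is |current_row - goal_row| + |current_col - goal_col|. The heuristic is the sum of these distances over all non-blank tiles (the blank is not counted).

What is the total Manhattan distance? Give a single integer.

Answer: 11

Derivation:
Tile 4: (0,0)->(1,0) = 1
Tile 3: (0,2)->(0,2) = 0
Tile 6: (1,0)->(1,2) = 2
Tile 5: (1,1)->(1,1) = 0
Tile 1: (1,2)->(0,0) = 3
Tile 8: (2,0)->(2,1) = 1
Tile 2: (2,1)->(0,1) = 2
Tile 7: (2,2)->(2,0) = 2
Sum: 1 + 0 + 2 + 0 + 3 + 1 + 2 + 2 = 11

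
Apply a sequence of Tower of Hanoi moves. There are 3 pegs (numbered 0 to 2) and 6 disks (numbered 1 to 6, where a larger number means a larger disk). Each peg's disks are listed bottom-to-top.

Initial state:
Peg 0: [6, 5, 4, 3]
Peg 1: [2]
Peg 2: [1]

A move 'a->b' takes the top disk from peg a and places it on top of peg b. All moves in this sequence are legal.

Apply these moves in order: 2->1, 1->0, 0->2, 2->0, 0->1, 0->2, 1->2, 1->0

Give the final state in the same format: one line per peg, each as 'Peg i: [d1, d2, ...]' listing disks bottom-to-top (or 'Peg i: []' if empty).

Answer: Peg 0: [6, 5, 4, 2]
Peg 1: []
Peg 2: [3, 1]

Derivation:
After move 1 (2->1):
Peg 0: [6, 5, 4, 3]
Peg 1: [2, 1]
Peg 2: []

After move 2 (1->0):
Peg 0: [6, 5, 4, 3, 1]
Peg 1: [2]
Peg 2: []

After move 3 (0->2):
Peg 0: [6, 5, 4, 3]
Peg 1: [2]
Peg 2: [1]

After move 4 (2->0):
Peg 0: [6, 5, 4, 3, 1]
Peg 1: [2]
Peg 2: []

After move 5 (0->1):
Peg 0: [6, 5, 4, 3]
Peg 1: [2, 1]
Peg 2: []

After move 6 (0->2):
Peg 0: [6, 5, 4]
Peg 1: [2, 1]
Peg 2: [3]

After move 7 (1->2):
Peg 0: [6, 5, 4]
Peg 1: [2]
Peg 2: [3, 1]

After move 8 (1->0):
Peg 0: [6, 5, 4, 2]
Peg 1: []
Peg 2: [3, 1]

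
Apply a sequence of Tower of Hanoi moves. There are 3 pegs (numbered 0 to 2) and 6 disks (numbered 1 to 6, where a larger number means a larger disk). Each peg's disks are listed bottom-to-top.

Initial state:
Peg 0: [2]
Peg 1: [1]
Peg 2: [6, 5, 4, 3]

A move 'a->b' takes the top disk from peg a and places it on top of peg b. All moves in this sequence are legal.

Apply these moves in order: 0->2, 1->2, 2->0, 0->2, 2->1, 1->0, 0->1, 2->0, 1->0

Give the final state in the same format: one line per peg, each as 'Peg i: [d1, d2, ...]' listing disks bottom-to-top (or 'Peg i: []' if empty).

Answer: Peg 0: [2, 1]
Peg 1: []
Peg 2: [6, 5, 4, 3]

Derivation:
After move 1 (0->2):
Peg 0: []
Peg 1: [1]
Peg 2: [6, 5, 4, 3, 2]

After move 2 (1->2):
Peg 0: []
Peg 1: []
Peg 2: [6, 5, 4, 3, 2, 1]

After move 3 (2->0):
Peg 0: [1]
Peg 1: []
Peg 2: [6, 5, 4, 3, 2]

After move 4 (0->2):
Peg 0: []
Peg 1: []
Peg 2: [6, 5, 4, 3, 2, 1]

After move 5 (2->1):
Peg 0: []
Peg 1: [1]
Peg 2: [6, 5, 4, 3, 2]

After move 6 (1->0):
Peg 0: [1]
Peg 1: []
Peg 2: [6, 5, 4, 3, 2]

After move 7 (0->1):
Peg 0: []
Peg 1: [1]
Peg 2: [6, 5, 4, 3, 2]

After move 8 (2->0):
Peg 0: [2]
Peg 1: [1]
Peg 2: [6, 5, 4, 3]

After move 9 (1->0):
Peg 0: [2, 1]
Peg 1: []
Peg 2: [6, 5, 4, 3]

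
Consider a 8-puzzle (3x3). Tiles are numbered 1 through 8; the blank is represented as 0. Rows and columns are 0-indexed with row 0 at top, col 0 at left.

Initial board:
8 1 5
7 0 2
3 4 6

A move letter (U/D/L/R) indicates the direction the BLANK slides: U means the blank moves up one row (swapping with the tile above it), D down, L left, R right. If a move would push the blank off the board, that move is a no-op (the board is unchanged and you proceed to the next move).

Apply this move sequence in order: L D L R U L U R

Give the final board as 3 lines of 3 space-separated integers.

Answer: 1 0 5
8 3 2
4 7 6

Derivation:
After move 1 (L):
8 1 5
0 7 2
3 4 6

After move 2 (D):
8 1 5
3 7 2
0 4 6

After move 3 (L):
8 1 5
3 7 2
0 4 6

After move 4 (R):
8 1 5
3 7 2
4 0 6

After move 5 (U):
8 1 5
3 0 2
4 7 6

After move 6 (L):
8 1 5
0 3 2
4 7 6

After move 7 (U):
0 1 5
8 3 2
4 7 6

After move 8 (R):
1 0 5
8 3 2
4 7 6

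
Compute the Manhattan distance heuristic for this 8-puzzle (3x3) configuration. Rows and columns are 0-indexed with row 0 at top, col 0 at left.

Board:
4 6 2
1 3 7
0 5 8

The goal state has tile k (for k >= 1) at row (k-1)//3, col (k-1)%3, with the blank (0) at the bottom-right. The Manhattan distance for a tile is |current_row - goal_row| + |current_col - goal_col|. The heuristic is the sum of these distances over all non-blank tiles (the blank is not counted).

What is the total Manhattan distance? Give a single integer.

Answer: 12

Derivation:
Tile 4: at (0,0), goal (1,0), distance |0-1|+|0-0| = 1
Tile 6: at (0,1), goal (1,2), distance |0-1|+|1-2| = 2
Tile 2: at (0,2), goal (0,1), distance |0-0|+|2-1| = 1
Tile 1: at (1,0), goal (0,0), distance |1-0|+|0-0| = 1
Tile 3: at (1,1), goal (0,2), distance |1-0|+|1-2| = 2
Tile 7: at (1,2), goal (2,0), distance |1-2|+|2-0| = 3
Tile 5: at (2,1), goal (1,1), distance |2-1|+|1-1| = 1
Tile 8: at (2,2), goal (2,1), distance |2-2|+|2-1| = 1
Sum: 1 + 2 + 1 + 1 + 2 + 3 + 1 + 1 = 12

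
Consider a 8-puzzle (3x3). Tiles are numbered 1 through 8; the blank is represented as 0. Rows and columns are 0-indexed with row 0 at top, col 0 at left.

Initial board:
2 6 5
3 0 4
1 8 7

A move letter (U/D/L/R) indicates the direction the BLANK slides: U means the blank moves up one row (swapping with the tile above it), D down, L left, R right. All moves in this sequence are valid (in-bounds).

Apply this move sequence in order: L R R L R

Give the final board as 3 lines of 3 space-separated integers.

Answer: 2 6 5
3 4 0
1 8 7

Derivation:
After move 1 (L):
2 6 5
0 3 4
1 8 7

After move 2 (R):
2 6 5
3 0 4
1 8 7

After move 3 (R):
2 6 5
3 4 0
1 8 7

After move 4 (L):
2 6 5
3 0 4
1 8 7

After move 5 (R):
2 6 5
3 4 0
1 8 7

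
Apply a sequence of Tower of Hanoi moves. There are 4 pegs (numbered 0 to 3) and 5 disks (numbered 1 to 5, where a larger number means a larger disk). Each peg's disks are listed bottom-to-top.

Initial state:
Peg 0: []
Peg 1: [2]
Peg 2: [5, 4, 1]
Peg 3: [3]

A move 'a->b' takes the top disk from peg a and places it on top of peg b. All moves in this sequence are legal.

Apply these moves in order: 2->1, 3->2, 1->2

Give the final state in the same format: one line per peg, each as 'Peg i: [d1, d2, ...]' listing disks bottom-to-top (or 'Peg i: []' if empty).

After move 1 (2->1):
Peg 0: []
Peg 1: [2, 1]
Peg 2: [5, 4]
Peg 3: [3]

After move 2 (3->2):
Peg 0: []
Peg 1: [2, 1]
Peg 2: [5, 4, 3]
Peg 3: []

After move 3 (1->2):
Peg 0: []
Peg 1: [2]
Peg 2: [5, 4, 3, 1]
Peg 3: []

Answer: Peg 0: []
Peg 1: [2]
Peg 2: [5, 4, 3, 1]
Peg 3: []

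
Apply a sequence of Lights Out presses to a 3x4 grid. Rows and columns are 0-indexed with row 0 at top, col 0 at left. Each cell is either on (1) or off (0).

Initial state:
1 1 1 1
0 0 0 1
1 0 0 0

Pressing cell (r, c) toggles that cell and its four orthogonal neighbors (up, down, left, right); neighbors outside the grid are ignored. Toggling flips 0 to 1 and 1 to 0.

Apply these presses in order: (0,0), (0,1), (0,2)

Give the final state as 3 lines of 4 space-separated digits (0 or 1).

Answer: 1 0 1 0
1 1 1 1
1 0 0 0

Derivation:
After press 1 at (0,0):
0 0 1 1
1 0 0 1
1 0 0 0

After press 2 at (0,1):
1 1 0 1
1 1 0 1
1 0 0 0

After press 3 at (0,2):
1 0 1 0
1 1 1 1
1 0 0 0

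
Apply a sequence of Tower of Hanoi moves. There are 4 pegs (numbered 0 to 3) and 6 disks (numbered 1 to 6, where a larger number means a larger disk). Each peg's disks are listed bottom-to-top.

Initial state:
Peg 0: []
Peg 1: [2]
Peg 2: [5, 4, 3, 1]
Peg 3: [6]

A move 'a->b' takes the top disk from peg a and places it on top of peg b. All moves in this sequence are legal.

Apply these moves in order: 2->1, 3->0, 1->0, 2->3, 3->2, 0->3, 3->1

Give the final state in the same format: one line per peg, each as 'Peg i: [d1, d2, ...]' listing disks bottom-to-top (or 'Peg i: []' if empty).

After move 1 (2->1):
Peg 0: []
Peg 1: [2, 1]
Peg 2: [5, 4, 3]
Peg 3: [6]

After move 2 (3->0):
Peg 0: [6]
Peg 1: [2, 1]
Peg 2: [5, 4, 3]
Peg 3: []

After move 3 (1->0):
Peg 0: [6, 1]
Peg 1: [2]
Peg 2: [5, 4, 3]
Peg 3: []

After move 4 (2->3):
Peg 0: [6, 1]
Peg 1: [2]
Peg 2: [5, 4]
Peg 3: [3]

After move 5 (3->2):
Peg 0: [6, 1]
Peg 1: [2]
Peg 2: [5, 4, 3]
Peg 3: []

After move 6 (0->3):
Peg 0: [6]
Peg 1: [2]
Peg 2: [5, 4, 3]
Peg 3: [1]

After move 7 (3->1):
Peg 0: [6]
Peg 1: [2, 1]
Peg 2: [5, 4, 3]
Peg 3: []

Answer: Peg 0: [6]
Peg 1: [2, 1]
Peg 2: [5, 4, 3]
Peg 3: []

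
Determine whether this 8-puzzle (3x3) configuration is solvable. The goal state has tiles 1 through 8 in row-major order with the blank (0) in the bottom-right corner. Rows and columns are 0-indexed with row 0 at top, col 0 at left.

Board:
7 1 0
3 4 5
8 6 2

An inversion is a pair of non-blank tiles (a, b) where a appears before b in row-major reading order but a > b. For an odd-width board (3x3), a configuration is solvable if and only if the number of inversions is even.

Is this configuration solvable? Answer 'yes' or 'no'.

Inversions (pairs i<j in row-major order where tile[i] > tile[j] > 0): 12
12 is even, so the puzzle is solvable.

Answer: yes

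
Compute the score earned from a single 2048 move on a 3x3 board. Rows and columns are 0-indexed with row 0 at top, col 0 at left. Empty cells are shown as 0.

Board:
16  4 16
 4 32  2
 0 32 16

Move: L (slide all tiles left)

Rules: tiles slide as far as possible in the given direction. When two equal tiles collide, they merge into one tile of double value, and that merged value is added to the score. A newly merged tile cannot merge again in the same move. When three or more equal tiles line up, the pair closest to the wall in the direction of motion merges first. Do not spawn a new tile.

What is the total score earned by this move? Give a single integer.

Answer: 0

Derivation:
Slide left:
row 0: [16, 4, 16] -> [16, 4, 16]  score +0 (running 0)
row 1: [4, 32, 2] -> [4, 32, 2]  score +0 (running 0)
row 2: [0, 32, 16] -> [32, 16, 0]  score +0 (running 0)
Board after move:
16  4 16
 4 32  2
32 16  0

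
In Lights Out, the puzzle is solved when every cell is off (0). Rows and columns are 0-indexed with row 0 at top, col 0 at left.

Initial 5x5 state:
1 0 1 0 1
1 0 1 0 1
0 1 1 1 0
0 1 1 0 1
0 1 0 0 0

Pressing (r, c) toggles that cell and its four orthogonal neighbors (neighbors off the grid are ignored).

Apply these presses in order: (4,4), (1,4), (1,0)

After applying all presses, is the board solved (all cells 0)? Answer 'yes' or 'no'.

After press 1 at (4,4):
1 0 1 0 1
1 0 1 0 1
0 1 1 1 0
0 1 1 0 0
0 1 0 1 1

After press 2 at (1,4):
1 0 1 0 0
1 0 1 1 0
0 1 1 1 1
0 1 1 0 0
0 1 0 1 1

After press 3 at (1,0):
0 0 1 0 0
0 1 1 1 0
1 1 1 1 1
0 1 1 0 0
0 1 0 1 1

Lights still on: 14

Answer: no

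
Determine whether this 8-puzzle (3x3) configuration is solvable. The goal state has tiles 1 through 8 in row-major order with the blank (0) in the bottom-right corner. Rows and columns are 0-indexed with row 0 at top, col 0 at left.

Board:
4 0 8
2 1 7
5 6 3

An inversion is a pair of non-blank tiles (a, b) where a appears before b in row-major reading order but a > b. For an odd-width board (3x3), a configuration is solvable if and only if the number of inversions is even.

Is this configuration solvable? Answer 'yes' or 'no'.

Inversions (pairs i<j in row-major order where tile[i] > tile[j] > 0): 15
15 is odd, so the puzzle is not solvable.

Answer: no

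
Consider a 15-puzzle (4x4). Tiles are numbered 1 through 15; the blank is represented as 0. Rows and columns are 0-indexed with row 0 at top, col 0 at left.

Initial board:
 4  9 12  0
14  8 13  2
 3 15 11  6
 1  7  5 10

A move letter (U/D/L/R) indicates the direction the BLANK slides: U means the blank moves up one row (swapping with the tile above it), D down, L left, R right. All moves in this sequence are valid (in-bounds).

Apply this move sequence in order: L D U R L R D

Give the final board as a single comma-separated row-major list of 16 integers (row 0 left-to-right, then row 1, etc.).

After move 1 (L):
 4  9  0 12
14  8 13  2
 3 15 11  6
 1  7  5 10

After move 2 (D):
 4  9 13 12
14  8  0  2
 3 15 11  6
 1  7  5 10

After move 3 (U):
 4  9  0 12
14  8 13  2
 3 15 11  6
 1  7  5 10

After move 4 (R):
 4  9 12  0
14  8 13  2
 3 15 11  6
 1  7  5 10

After move 5 (L):
 4  9  0 12
14  8 13  2
 3 15 11  6
 1  7  5 10

After move 6 (R):
 4  9 12  0
14  8 13  2
 3 15 11  6
 1  7  5 10

After move 7 (D):
 4  9 12  2
14  8 13  0
 3 15 11  6
 1  7  5 10

Answer: 4, 9, 12, 2, 14, 8, 13, 0, 3, 15, 11, 6, 1, 7, 5, 10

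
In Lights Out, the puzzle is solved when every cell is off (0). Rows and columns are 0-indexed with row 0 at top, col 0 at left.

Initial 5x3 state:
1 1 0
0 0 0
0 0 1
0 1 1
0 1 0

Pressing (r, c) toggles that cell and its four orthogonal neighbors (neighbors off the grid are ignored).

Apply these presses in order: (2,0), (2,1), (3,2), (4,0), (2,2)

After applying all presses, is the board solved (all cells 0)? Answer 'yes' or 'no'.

Answer: no

Derivation:
After press 1 at (2,0):
1 1 0
1 0 0
1 1 1
1 1 1
0 1 0

After press 2 at (2,1):
1 1 0
1 1 0
0 0 0
1 0 1
0 1 0

After press 3 at (3,2):
1 1 0
1 1 0
0 0 1
1 1 0
0 1 1

After press 4 at (4,0):
1 1 0
1 1 0
0 0 1
0 1 0
1 0 1

After press 5 at (2,2):
1 1 0
1 1 1
0 1 0
0 1 1
1 0 1

Lights still on: 10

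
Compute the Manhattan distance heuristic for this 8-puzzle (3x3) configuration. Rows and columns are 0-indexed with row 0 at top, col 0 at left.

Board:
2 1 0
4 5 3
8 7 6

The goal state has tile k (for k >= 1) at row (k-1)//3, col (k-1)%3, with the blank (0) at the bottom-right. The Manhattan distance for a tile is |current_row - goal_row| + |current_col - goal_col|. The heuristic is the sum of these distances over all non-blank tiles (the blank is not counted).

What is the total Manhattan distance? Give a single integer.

Tile 2: (0,0)->(0,1) = 1
Tile 1: (0,1)->(0,0) = 1
Tile 4: (1,0)->(1,0) = 0
Tile 5: (1,1)->(1,1) = 0
Tile 3: (1,2)->(0,2) = 1
Tile 8: (2,0)->(2,1) = 1
Tile 7: (2,1)->(2,0) = 1
Tile 6: (2,2)->(1,2) = 1
Sum: 1 + 1 + 0 + 0 + 1 + 1 + 1 + 1 = 6

Answer: 6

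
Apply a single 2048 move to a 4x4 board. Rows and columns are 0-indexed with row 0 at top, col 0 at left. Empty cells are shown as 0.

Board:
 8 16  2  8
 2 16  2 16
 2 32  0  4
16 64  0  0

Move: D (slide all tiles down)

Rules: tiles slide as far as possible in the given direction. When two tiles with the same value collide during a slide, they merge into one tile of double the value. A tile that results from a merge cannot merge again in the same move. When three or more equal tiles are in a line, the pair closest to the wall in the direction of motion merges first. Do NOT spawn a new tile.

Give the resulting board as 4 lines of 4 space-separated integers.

Answer:  0  0  0  0
 8 32  0  8
 4 32  0 16
16 64  4  4

Derivation:
Slide down:
col 0: [8, 2, 2, 16] -> [0, 8, 4, 16]
col 1: [16, 16, 32, 64] -> [0, 32, 32, 64]
col 2: [2, 2, 0, 0] -> [0, 0, 0, 4]
col 3: [8, 16, 4, 0] -> [0, 8, 16, 4]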